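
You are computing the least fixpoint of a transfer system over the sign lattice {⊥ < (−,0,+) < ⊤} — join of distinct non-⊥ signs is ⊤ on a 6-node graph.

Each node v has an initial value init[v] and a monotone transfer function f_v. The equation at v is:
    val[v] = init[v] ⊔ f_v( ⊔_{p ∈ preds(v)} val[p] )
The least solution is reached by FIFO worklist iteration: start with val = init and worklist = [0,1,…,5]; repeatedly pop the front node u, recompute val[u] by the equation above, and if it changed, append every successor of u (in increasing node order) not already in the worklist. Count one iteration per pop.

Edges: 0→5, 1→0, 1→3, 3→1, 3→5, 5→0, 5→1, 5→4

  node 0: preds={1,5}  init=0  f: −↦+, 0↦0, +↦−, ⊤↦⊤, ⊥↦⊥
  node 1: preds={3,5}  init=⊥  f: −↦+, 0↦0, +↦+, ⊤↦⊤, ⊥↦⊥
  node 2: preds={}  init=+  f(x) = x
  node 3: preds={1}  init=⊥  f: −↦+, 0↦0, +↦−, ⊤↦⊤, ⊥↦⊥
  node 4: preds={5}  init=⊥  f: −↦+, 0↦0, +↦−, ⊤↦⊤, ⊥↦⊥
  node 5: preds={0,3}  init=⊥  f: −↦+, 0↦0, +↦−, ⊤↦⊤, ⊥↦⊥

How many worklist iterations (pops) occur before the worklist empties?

Worklist (13 pops):
  #1 pop 0: in=⊥ → 0 (no change)
  #2 pop 1: in=⊥ → ⊥ (no change)
  #3 pop 2: in=⊥ → + (no change)
  #4 pop 3: in=⊥ → ⊥ (no change)
  #5 pop 4: in=⊥ → ⊥ (no change)
  #6 pop 5: in=0 → 0 (was ⊥); enqueue [0,1,4]
  #7 pop 0: in=0 → 0 (no change)
  #8 pop 1: in=0 → 0 (was ⊥); enqueue [0,3]
  #9 pop 4: in=0 → 0 (was ⊥); enqueue []
  #10 pop 0: in=0 → 0 (no change)
  #11 pop 3: in=0 → 0 (was ⊥); enqueue [1,5]
  #12 pop 1: in=0 → 0 (no change)
  #13 pop 5: in=0 → 0 (no change)

Fixpoint:
  val[0] = 0
  val[1] = 0
  val[2] = +
  val[3] = 0
  val[4] = 0
  val[5] = 0

13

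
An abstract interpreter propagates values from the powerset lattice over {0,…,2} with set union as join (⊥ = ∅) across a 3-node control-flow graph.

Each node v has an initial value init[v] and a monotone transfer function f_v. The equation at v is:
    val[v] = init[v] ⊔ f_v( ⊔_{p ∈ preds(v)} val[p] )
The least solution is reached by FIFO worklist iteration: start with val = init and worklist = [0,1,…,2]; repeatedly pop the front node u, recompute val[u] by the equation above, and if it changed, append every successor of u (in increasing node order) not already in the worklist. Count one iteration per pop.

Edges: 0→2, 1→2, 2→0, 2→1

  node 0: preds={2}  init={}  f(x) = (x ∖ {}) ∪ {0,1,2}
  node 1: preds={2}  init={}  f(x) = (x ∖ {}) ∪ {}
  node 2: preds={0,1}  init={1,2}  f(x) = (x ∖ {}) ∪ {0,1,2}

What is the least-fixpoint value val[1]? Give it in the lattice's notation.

{0,1,2}

Iteration log — 6 steps:
  step 1. node 0  ⊔preds={1,2}  new={0,1,2}  old={}  +wl: 
  step 2. node 1  ⊔preds={1,2}  new={1,2}  old={}  +wl: 
  step 3. node 2  ⊔preds={0,1,2}  new={0,1,2}  old={1,2}  +wl: 0,1
  step 4. node 0  ⊔preds={0,1,2}  new={0,1,2}  stable
  step 5. node 1  ⊔preds={0,1,2}  new={0,1,2}  old={1,2}  +wl: 2
  step 6. node 2  ⊔preds={0,1,2}  new={0,1,2}  stable

Least fixpoint reached:
  node 0: {0,1,2}
  node 1: {0,1,2}
  node 2: {0,1,2}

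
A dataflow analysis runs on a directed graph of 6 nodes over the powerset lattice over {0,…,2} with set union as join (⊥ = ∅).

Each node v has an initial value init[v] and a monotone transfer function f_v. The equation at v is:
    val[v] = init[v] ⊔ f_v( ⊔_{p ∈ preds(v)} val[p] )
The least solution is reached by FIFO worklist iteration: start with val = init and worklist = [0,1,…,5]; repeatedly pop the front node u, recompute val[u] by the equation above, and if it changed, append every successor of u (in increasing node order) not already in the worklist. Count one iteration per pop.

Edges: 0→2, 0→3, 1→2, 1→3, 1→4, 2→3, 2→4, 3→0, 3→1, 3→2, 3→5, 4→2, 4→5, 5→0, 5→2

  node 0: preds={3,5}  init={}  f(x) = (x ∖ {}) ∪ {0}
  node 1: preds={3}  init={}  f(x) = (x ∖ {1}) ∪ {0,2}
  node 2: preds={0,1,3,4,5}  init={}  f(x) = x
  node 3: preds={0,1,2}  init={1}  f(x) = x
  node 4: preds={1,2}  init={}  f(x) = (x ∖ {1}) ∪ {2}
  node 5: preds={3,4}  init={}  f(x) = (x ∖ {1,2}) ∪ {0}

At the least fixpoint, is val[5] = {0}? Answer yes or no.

Trace (10 dequeues):
  [1] u=0 | in {1} | out {0,1} | prev {} | push {}
  [2] u=1 | in {1} | out {0,2} | prev {} | push {}
  [3] u=2 | in {0,1,2} | out {0,1,2} | prev {} | push {}
  [4] u=3 | in {0,1,2} | out {0,1,2} | prev {1} | push {0,1,2}
  [5] u=4 | in {0,1,2} | out {0,2} | prev {} | push {}
  [6] u=5 | in {0,1,2} | out {0} | prev {} | push {}
  [7] u=0 | in {0,1,2} | out {0,1,2} | prev {0,1} | push {3}
  [8] u=1 | in {0,1,2} | out {0,2} | ==
  [9] u=2 | in {0,1,2} | out {0,1,2} | ==
  [10] u=3 | in {0,1,2} | out {0,1,2} | ==

Converged values:
  [0] {0,1,2}
  [1] {0,2}
  [2] {0,1,2}
  [3] {0,1,2}
  [4] {0,2}
  [5] {0}

yes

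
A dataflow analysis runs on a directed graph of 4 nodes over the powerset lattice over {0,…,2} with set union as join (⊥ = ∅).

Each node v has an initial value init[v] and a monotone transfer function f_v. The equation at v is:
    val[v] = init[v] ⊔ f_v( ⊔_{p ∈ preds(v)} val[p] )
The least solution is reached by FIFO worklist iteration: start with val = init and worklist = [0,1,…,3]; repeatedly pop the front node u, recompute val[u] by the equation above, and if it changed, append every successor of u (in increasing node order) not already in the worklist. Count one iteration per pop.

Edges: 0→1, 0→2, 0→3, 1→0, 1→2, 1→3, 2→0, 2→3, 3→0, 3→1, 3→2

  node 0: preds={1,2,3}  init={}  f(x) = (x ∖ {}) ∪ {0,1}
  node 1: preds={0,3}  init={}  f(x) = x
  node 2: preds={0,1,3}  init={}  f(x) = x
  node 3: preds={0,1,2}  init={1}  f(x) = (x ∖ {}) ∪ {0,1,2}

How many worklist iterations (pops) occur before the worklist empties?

Trace (9 dequeues):
  [1] u=0 | in {1} | out {0,1} | prev {} | push {}
  [2] u=1 | in {0,1} | out {0,1} | prev {} | push {0}
  [3] u=2 | in {0,1} | out {0,1} | prev {} | push {}
  [4] u=3 | in {0,1} | out {0,1,2} | prev {1} | push {1,2}
  [5] u=0 | in {0,1,2} | out {0,1,2} | prev {0,1} | push {3}
  [6] u=1 | in {0,1,2} | out {0,1,2} | prev {0,1} | push {0}
  [7] u=2 | in {0,1,2} | out {0,1,2} | prev {0,1} | push {}
  [8] u=3 | in {0,1,2} | out {0,1,2} | ==
  [9] u=0 | in {0,1,2} | out {0,1,2} | ==

Converged values:
  [0] {0,1,2}
  [1] {0,1,2}
  [2] {0,1,2}
  [3] {0,1,2}

9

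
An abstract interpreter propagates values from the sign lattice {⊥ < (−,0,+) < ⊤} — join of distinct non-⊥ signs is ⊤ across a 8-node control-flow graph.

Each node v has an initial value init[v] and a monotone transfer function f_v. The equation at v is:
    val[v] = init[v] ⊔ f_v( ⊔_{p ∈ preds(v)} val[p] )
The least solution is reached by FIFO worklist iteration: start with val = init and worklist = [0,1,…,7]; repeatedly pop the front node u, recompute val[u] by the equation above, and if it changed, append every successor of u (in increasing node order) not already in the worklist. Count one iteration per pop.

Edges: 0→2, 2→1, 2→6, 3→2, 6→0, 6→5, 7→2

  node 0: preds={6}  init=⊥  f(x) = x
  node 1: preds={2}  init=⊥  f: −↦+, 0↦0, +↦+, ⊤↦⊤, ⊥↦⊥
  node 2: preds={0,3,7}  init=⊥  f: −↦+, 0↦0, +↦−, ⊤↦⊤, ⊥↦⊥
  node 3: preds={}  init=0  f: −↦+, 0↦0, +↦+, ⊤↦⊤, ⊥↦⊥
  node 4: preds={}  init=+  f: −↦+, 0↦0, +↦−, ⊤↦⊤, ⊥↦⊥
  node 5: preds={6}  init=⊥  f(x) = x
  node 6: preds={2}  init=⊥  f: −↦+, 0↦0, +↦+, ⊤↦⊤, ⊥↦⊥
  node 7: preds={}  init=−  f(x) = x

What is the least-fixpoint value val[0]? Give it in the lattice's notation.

Iteration log — 12 steps:
  step 1. node 0  ⊔preds=⊥  new=⊥  stable
  step 2. node 1  ⊔preds=⊥  new=⊥  stable
  step 3. node 2  ⊔preds=⊤  new=⊤  old=⊥  +wl: 1
  step 4. node 3  ⊔preds=⊥  new=0  stable
  step 5. node 4  ⊔preds=⊥  new=+  stable
  step 6. node 5  ⊔preds=⊥  new=⊥  stable
  step 7. node 6  ⊔preds=⊤  new=⊤  old=⊥  +wl: 0,5
  step 8. node 7  ⊔preds=⊥  new=−  stable
  step 9. node 1  ⊔preds=⊤  new=⊤  old=⊥  +wl: 
  step 10. node 0  ⊔preds=⊤  new=⊤  old=⊥  +wl: 2
  step 11. node 5  ⊔preds=⊤  new=⊤  old=⊥  +wl: 
  step 12. node 2  ⊔preds=⊤  new=⊤  stable

Least fixpoint reached:
  node 0: ⊤
  node 1: ⊤
  node 2: ⊤
  node 3: 0
  node 4: +
  node 5: ⊤
  node 6: ⊤
  node 7: −

⊤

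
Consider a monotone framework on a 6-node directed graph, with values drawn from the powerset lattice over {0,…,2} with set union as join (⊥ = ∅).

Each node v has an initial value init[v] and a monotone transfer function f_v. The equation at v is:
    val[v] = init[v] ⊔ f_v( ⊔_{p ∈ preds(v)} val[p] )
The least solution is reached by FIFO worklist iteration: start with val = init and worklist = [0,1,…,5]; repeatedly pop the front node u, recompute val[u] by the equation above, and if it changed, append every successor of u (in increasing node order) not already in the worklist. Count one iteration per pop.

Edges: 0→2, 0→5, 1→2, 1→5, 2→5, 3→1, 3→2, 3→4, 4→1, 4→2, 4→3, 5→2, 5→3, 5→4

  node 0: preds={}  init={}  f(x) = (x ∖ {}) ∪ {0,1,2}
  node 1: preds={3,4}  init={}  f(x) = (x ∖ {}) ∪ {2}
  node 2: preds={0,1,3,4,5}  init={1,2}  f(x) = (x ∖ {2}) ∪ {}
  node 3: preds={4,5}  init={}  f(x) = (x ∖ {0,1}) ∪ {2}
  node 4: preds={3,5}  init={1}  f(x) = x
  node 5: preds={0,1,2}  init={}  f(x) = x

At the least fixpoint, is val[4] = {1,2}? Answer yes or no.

no

Trace (14 dequeues):
  [1] u=0 | in {} | out {0,1,2} | prev {} | push {}
  [2] u=1 | in {1} | out {1,2} | prev {} | push {}
  [3] u=2 | in {0,1,2} | out {0,1,2} | prev {1,2} | push {}
  [4] u=3 | in {1} | out {2} | prev {} | push {1,2}
  [5] u=4 | in {2} | out {1,2} | prev {1} | push {3}
  [6] u=5 | in {0,1,2} | out {0,1,2} | prev {} | push {4}
  [7] u=1 | in {1,2} | out {1,2} | ==
  [8] u=2 | in {0,1,2} | out {0,1,2} | ==
  [9] u=3 | in {0,1,2} | out {2} | ==
  [10] u=4 | in {0,1,2} | out {0,1,2} | prev {1,2} | push {1,2,3}
  [11] u=1 | in {0,1,2} | out {0,1,2} | prev {1,2} | push {5}
  [12] u=2 | in {0,1,2} | out {0,1,2} | ==
  [13] u=3 | in {0,1,2} | out {2} | ==
  [14] u=5 | in {0,1,2} | out {0,1,2} | ==

Converged values:
  [0] {0,1,2}
  [1] {0,1,2}
  [2] {0,1,2}
  [3] {2}
  [4] {0,1,2}
  [5] {0,1,2}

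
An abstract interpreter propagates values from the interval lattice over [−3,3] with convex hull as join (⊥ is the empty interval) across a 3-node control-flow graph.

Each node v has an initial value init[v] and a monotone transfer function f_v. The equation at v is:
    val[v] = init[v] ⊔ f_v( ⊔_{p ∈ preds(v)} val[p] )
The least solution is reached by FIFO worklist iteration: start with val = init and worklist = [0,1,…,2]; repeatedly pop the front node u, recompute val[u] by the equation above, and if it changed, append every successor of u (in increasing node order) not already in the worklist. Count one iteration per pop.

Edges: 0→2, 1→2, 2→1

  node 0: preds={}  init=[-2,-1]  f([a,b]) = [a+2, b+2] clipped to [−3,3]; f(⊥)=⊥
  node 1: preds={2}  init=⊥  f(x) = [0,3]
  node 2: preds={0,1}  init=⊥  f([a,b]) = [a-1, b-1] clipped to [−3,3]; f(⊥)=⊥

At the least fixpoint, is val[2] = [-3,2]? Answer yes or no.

Worklist (4 pops):
  #1 pop 0: in=⊥ → [-2,-1] (no change)
  #2 pop 1: in=⊥ → [0,3] (was ⊥); enqueue []
  #3 pop 2: in=[-2,3] → [-3,2] (was ⊥); enqueue [1]
  #4 pop 1: in=[-3,2] → [0,3] (no change)

Fixpoint:
  val[0] = [-2,-1]
  val[1] = [0,3]
  val[2] = [-3,2]

yes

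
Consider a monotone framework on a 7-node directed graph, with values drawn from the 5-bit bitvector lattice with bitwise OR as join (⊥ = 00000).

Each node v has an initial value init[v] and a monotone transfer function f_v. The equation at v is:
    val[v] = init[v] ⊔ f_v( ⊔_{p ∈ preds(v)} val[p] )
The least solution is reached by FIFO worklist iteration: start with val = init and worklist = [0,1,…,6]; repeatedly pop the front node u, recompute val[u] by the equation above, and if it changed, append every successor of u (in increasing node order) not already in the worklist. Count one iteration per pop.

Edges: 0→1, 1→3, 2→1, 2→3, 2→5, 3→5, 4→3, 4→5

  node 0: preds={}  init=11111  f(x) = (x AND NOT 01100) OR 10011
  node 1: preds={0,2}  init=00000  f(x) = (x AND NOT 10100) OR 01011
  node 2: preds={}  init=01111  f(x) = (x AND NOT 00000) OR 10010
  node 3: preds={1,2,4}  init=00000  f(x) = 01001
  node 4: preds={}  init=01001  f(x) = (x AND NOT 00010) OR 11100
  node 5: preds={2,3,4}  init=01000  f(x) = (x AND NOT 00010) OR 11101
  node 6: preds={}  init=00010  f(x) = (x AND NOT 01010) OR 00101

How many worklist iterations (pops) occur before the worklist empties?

Worklist (9 pops):
  #1 pop 0: in=00000 → 11111 (no change)
  #2 pop 1: in=11111 → 01011 (was 00000); enqueue []
  #3 pop 2: in=00000 → 11111 (was 01111); enqueue [1]
  #4 pop 3: in=11111 → 01001 (was 00000); enqueue []
  #5 pop 4: in=00000 → 11101 (was 01001); enqueue [3]
  #6 pop 5: in=11111 → 11101 (was 01000); enqueue []
  #7 pop 6: in=00000 → 00111 (was 00010); enqueue []
  #8 pop 1: in=11111 → 01011 (no change)
  #9 pop 3: in=11111 → 01001 (no change)

Fixpoint:
  val[0] = 11111
  val[1] = 01011
  val[2] = 11111
  val[3] = 01001
  val[4] = 11101
  val[5] = 11101
  val[6] = 00111

9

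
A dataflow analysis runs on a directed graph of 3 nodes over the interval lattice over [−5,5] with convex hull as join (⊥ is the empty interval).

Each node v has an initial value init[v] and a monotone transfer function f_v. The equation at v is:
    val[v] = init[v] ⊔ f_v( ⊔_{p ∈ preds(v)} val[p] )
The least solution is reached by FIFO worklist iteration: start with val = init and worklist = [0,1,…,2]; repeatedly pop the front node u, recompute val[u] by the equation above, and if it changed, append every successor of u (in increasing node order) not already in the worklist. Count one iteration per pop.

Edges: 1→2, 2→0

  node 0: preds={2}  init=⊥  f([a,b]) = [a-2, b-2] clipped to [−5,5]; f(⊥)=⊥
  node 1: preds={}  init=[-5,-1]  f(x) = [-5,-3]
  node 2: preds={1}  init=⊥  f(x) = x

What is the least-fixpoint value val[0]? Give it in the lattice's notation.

Trace (4 dequeues):
  [1] u=0 | in ⊥ | out ⊥ | ==
  [2] u=1 | in ⊥ | out [-5,-1] | ==
  [3] u=2 | in [-5,-1] | out [-5,-1] | prev ⊥ | push {0}
  [4] u=0 | in [-5,-1] | out [-5,-3] | prev ⊥ | push {}

Converged values:
  [0] [-5,-3]
  [1] [-5,-1]
  [2] [-5,-1]

[-5,-3]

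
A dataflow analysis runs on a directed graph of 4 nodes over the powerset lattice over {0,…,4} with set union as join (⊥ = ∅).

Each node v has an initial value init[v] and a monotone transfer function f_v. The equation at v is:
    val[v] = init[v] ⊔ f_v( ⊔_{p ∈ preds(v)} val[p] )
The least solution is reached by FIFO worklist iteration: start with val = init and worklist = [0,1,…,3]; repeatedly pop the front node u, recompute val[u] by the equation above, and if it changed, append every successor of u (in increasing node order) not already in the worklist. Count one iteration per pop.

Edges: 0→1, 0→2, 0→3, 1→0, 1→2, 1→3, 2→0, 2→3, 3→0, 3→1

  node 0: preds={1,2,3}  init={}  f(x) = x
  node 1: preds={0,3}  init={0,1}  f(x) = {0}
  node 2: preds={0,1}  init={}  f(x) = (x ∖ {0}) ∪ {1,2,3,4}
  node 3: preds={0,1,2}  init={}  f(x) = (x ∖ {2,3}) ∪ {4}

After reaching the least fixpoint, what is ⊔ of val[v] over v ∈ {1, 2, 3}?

{0,1,2,3,4}

Trace (8 dequeues):
  [1] u=0 | in {0,1} | out {0,1} | prev {} | push {}
  [2] u=1 | in {0,1} | out {0,1} | ==
  [3] u=2 | in {0,1} | out {1,2,3,4} | prev {} | push {0}
  [4] u=3 | in {0,1,2,3,4} | out {0,1,4} | prev {} | push {1}
  [5] u=0 | in {0,1,2,3,4} | out {0,1,2,3,4} | prev {0,1} | push {2,3}
  [6] u=1 | in {0,1,2,3,4} | out {0,1} | ==
  [7] u=2 | in {0,1,2,3,4} | out {1,2,3,4} | ==
  [8] u=3 | in {0,1,2,3,4} | out {0,1,4} | ==

Converged values:
  [0] {0,1,2,3,4}
  [1] {0,1}
  [2] {1,2,3,4}
  [3] {0,1,4}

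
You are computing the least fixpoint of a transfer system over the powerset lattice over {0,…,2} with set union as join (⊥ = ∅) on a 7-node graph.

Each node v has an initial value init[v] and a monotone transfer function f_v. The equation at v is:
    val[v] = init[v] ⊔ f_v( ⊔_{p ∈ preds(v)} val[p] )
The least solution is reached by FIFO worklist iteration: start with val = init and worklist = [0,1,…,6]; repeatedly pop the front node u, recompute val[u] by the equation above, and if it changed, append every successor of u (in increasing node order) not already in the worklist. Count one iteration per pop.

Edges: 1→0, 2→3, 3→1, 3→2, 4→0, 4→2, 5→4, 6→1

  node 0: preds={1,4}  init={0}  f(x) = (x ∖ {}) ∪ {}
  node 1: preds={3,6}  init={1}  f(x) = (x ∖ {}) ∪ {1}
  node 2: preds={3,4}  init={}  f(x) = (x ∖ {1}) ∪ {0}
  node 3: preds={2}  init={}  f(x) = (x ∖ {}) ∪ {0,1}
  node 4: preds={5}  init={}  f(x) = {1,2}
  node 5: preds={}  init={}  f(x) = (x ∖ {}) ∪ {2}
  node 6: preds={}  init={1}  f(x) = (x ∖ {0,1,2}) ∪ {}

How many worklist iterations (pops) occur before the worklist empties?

Iteration log — 15 steps:
  step 1. node 0  ⊔preds={1}  new={0,1}  old={0}  +wl: 
  step 2. node 1  ⊔preds={1}  new={1}  stable
  step 3. node 2  ⊔preds={}  new={0}  old={}  +wl: 
  step 4. node 3  ⊔preds={0}  new={0,1}  old={}  +wl: 1,2
  step 5. node 4  ⊔preds={}  new={1,2}  old={}  +wl: 0
  step 6. node 5  ⊔preds={}  new={2}  old={}  +wl: 4
  step 7. node 6  ⊔preds={}  new={1}  stable
  step 8. node 1  ⊔preds={0,1}  new={0,1}  old={1}  +wl: 
  step 9. node 2  ⊔preds={0,1,2}  new={0,2}  old={0}  +wl: 3
  step 10. node 0  ⊔preds={0,1,2}  new={0,1,2}  old={0,1}  +wl: 
  step 11. node 4  ⊔preds={2}  new={1,2}  stable
  step 12. node 3  ⊔preds={0,2}  new={0,1,2}  old={0,1}  +wl: 1,2
  step 13. node 1  ⊔preds={0,1,2}  new={0,1,2}  old={0,1}  +wl: 0
  step 14. node 2  ⊔preds={0,1,2}  new={0,2}  stable
  step 15. node 0  ⊔preds={0,1,2}  new={0,1,2}  stable

Least fixpoint reached:
  node 0: {0,1,2}
  node 1: {0,1,2}
  node 2: {0,2}
  node 3: {0,1,2}
  node 4: {1,2}
  node 5: {2}
  node 6: {1}

15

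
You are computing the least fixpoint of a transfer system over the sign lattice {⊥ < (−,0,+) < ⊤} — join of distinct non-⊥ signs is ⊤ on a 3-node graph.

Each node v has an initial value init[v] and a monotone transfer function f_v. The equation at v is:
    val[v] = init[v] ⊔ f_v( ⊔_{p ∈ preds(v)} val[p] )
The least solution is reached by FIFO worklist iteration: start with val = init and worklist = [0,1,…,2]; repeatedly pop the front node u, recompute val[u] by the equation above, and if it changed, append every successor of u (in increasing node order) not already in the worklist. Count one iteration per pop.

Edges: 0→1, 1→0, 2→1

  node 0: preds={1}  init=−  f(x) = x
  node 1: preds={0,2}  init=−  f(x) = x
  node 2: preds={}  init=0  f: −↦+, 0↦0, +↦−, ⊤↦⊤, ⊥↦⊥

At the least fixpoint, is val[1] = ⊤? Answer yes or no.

yes

Worklist (5 pops):
  #1 pop 0: in=− → − (no change)
  #2 pop 1: in=⊤ → ⊤ (was −); enqueue [0]
  #3 pop 2: in=⊥ → 0 (no change)
  #4 pop 0: in=⊤ → ⊤ (was −); enqueue [1]
  #5 pop 1: in=⊤ → ⊤ (no change)

Fixpoint:
  val[0] = ⊤
  val[1] = ⊤
  val[2] = 0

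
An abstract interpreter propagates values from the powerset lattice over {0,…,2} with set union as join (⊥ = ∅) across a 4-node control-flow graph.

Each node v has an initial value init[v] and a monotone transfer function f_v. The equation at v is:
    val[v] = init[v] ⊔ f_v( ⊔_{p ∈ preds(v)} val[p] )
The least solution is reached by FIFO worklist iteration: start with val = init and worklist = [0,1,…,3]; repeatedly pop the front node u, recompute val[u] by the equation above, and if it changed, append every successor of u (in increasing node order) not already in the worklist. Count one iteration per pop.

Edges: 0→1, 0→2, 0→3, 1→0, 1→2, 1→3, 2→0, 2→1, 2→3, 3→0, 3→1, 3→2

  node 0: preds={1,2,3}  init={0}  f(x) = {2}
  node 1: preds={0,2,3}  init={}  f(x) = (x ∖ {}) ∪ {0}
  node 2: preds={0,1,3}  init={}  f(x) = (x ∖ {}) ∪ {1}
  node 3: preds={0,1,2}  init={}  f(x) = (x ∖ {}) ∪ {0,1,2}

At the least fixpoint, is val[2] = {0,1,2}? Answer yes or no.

Worklist (9 pops):
  #1 pop 0: in={} → {0,2} (was {0}); enqueue []
  #2 pop 1: in={0,2} → {0,2} (was {}); enqueue [0]
  #3 pop 2: in={0,2} → {0,1,2} (was {}); enqueue [1]
  #4 pop 3: in={0,1,2} → {0,1,2} (was {}); enqueue [2]
  #5 pop 0: in={0,1,2} → {0,2} (no change)
  #6 pop 1: in={0,1,2} → {0,1,2} (was {0,2}); enqueue [0,3]
  #7 pop 2: in={0,1,2} → {0,1,2} (no change)
  #8 pop 0: in={0,1,2} → {0,2} (no change)
  #9 pop 3: in={0,1,2} → {0,1,2} (no change)

Fixpoint:
  val[0] = {0,2}
  val[1] = {0,1,2}
  val[2] = {0,1,2}
  val[3] = {0,1,2}

yes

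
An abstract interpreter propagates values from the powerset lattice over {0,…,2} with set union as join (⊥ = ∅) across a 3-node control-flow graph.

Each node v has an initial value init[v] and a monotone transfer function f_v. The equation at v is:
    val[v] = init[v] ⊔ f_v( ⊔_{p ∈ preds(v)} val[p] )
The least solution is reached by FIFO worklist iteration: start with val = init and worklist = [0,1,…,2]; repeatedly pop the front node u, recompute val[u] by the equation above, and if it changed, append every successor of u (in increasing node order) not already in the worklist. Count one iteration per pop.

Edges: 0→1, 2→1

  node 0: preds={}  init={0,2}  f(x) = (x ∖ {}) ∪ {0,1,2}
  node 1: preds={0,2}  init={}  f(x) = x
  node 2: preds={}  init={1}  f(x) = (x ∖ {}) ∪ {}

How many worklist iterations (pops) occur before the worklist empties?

Worklist (3 pops):
  #1 pop 0: in={} → {0,1,2} (was {0,2}); enqueue []
  #2 pop 1: in={0,1,2} → {0,1,2} (was {}); enqueue []
  #3 pop 2: in={} → {1} (no change)

Fixpoint:
  val[0] = {0,1,2}
  val[1] = {0,1,2}
  val[2] = {1}

3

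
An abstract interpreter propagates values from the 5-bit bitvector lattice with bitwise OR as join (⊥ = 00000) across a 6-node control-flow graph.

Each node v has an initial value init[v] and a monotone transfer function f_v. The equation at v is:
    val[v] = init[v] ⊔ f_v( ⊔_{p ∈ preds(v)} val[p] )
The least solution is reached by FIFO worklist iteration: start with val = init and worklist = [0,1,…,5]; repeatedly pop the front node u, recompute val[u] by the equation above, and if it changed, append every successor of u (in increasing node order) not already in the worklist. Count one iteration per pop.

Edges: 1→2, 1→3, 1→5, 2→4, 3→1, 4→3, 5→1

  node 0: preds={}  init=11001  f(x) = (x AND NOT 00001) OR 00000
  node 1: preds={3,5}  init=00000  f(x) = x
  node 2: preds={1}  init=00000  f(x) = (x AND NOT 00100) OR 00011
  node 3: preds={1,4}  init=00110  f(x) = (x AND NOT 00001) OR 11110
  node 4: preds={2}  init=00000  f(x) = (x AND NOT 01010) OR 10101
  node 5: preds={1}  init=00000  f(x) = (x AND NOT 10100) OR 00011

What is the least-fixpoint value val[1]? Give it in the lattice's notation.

11111

Trace (12 dequeues):
  [1] u=0 | in 00000 | out 11001 | ==
  [2] u=1 | in 00110 | out 00110 | prev 00000 | push {}
  [3] u=2 | in 00110 | out 00011 | prev 00000 | push {}
  [4] u=3 | in 00110 | out 11110 | prev 00110 | push {1}
  [5] u=4 | in 00011 | out 10101 | prev 00000 | push {3}
  [6] u=5 | in 00110 | out 00011 | prev 00000 | push {}
  [7] u=1 | in 11111 | out 11111 | prev 00110 | push {2,5}
  [8] u=3 | in 11111 | out 11110 | ==
  [9] u=2 | in 11111 | out 11011 | prev 00011 | push {4}
  [10] u=5 | in 11111 | out 01011 | prev 00011 | push {1}
  [11] u=4 | in 11011 | out 10101 | ==
  [12] u=1 | in 11111 | out 11111 | ==

Converged values:
  [0] 11001
  [1] 11111
  [2] 11011
  [3] 11110
  [4] 10101
  [5] 01011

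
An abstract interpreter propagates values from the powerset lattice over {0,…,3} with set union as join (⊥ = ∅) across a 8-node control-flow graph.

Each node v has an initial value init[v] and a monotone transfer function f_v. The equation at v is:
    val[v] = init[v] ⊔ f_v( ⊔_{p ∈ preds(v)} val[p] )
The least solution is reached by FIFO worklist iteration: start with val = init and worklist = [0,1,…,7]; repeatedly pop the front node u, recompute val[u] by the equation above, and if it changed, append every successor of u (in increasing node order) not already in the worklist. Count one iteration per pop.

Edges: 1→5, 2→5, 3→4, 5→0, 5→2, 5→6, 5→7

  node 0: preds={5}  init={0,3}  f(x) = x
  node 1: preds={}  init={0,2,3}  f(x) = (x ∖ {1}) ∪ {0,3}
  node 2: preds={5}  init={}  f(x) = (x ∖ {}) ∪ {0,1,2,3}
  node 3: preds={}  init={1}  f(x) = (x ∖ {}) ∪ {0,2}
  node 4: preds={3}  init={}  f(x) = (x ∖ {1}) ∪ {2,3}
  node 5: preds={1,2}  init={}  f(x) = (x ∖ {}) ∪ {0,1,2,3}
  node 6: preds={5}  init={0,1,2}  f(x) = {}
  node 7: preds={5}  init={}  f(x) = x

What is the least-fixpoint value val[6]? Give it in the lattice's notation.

Trace (10 dequeues):
  [1] u=0 | in {} | out {0,3} | ==
  [2] u=1 | in {} | out {0,2,3} | ==
  [3] u=2 | in {} | out {0,1,2,3} | prev {} | push {}
  [4] u=3 | in {} | out {0,1,2} | prev {1} | push {}
  [5] u=4 | in {0,1,2} | out {0,2,3} | prev {} | push {}
  [6] u=5 | in {0,1,2,3} | out {0,1,2,3} | prev {} | push {0,2}
  [7] u=6 | in {0,1,2,3} | out {0,1,2} | ==
  [8] u=7 | in {0,1,2,3} | out {0,1,2,3} | prev {} | push {}
  [9] u=0 | in {0,1,2,3} | out {0,1,2,3} | prev {0,3} | push {}
  [10] u=2 | in {0,1,2,3} | out {0,1,2,3} | ==

Converged values:
  [0] {0,1,2,3}
  [1] {0,2,3}
  [2] {0,1,2,3}
  [3] {0,1,2}
  [4] {0,2,3}
  [5] {0,1,2,3}
  [6] {0,1,2}
  [7] {0,1,2,3}

{0,1,2}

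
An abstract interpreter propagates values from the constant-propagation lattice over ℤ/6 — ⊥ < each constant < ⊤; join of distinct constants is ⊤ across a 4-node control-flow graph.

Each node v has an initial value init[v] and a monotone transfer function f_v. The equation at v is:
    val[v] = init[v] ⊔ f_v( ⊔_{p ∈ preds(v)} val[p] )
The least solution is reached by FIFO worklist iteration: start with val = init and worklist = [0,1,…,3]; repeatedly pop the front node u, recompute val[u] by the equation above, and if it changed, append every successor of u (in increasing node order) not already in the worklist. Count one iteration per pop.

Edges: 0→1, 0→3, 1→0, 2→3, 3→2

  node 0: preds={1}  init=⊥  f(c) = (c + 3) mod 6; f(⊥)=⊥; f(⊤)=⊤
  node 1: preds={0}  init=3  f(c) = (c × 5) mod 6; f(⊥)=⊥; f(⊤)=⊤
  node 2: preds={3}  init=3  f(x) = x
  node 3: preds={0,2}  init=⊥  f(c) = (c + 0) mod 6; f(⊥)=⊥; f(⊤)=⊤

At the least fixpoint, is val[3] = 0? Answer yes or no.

Worklist (8 pops):
  #1 pop 0: in=3 → 0 (was ⊥); enqueue []
  #2 pop 1: in=0 → ⊤ (was 3); enqueue [0]
  #3 pop 2: in=⊥ → 3 (no change)
  #4 pop 3: in=⊤ → ⊤ (was ⊥); enqueue [2]
  #5 pop 0: in=⊤ → ⊤ (was 0); enqueue [1,3]
  #6 pop 2: in=⊤ → ⊤ (was 3); enqueue []
  #7 pop 1: in=⊤ → ⊤ (no change)
  #8 pop 3: in=⊤ → ⊤ (no change)

Fixpoint:
  val[0] = ⊤
  val[1] = ⊤
  val[2] = ⊤
  val[3] = ⊤

no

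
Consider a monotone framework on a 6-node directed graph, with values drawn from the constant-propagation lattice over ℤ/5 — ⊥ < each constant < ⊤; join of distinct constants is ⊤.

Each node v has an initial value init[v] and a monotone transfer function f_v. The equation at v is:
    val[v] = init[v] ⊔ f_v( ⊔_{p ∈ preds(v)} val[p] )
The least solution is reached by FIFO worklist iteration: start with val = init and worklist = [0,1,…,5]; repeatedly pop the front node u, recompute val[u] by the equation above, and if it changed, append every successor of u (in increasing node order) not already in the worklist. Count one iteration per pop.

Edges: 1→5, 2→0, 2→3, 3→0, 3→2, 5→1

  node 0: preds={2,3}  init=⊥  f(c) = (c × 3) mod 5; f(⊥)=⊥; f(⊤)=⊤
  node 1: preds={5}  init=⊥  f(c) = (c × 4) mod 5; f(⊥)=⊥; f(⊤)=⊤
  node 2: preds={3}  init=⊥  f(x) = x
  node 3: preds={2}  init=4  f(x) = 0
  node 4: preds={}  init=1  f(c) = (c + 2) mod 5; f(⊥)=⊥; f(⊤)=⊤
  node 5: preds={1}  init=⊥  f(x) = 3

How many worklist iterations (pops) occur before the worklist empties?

Trace (12 dequeues):
  [1] u=0 | in 4 | out 2 | prev ⊥ | push {}
  [2] u=1 | in ⊥ | out ⊥ | ==
  [3] u=2 | in 4 | out 4 | prev ⊥ | push {0}
  [4] u=3 | in 4 | out ⊤ | prev 4 | push {2}
  [5] u=4 | in ⊥ | out 1 | ==
  [6] u=5 | in ⊥ | out 3 | prev ⊥ | push {1}
  [7] u=0 | in ⊤ | out ⊤ | prev 2 | push {}
  [8] u=2 | in ⊤ | out ⊤ | prev 4 | push {0,3}
  [9] u=1 | in 3 | out 2 | prev ⊥ | push {5}
  [10] u=0 | in ⊤ | out ⊤ | ==
  [11] u=3 | in ⊤ | out ⊤ | ==
  [12] u=5 | in 2 | out 3 | ==

Converged values:
  [0] ⊤
  [1] 2
  [2] ⊤
  [3] ⊤
  [4] 1
  [5] 3

12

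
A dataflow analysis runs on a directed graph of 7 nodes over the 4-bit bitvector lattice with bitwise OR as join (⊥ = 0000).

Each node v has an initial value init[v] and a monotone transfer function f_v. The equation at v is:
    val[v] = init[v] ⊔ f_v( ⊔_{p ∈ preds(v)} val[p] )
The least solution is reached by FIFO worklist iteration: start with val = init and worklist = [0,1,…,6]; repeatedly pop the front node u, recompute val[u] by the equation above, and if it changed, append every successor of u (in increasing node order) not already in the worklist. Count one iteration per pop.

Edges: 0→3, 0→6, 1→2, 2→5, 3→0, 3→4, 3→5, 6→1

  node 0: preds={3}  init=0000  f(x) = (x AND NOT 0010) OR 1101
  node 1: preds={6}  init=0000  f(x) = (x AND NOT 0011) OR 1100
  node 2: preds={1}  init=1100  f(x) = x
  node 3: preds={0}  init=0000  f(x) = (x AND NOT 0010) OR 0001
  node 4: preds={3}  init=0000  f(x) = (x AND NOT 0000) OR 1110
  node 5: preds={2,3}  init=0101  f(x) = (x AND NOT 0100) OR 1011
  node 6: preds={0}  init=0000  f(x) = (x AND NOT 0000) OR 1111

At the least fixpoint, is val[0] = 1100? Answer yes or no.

no

Worklist (9 pops):
  #1 pop 0: in=0000 → 1101 (was 0000); enqueue []
  #2 pop 1: in=0000 → 1100 (was 0000); enqueue []
  #3 pop 2: in=1100 → 1100 (no change)
  #4 pop 3: in=1101 → 1101 (was 0000); enqueue [0]
  #5 pop 4: in=1101 → 1111 (was 0000); enqueue []
  #6 pop 5: in=1101 → 1111 (was 0101); enqueue []
  #7 pop 6: in=1101 → 1111 (was 0000); enqueue [1]
  #8 pop 0: in=1101 → 1101 (no change)
  #9 pop 1: in=1111 → 1100 (no change)

Fixpoint:
  val[0] = 1101
  val[1] = 1100
  val[2] = 1100
  val[3] = 1101
  val[4] = 1111
  val[5] = 1111
  val[6] = 1111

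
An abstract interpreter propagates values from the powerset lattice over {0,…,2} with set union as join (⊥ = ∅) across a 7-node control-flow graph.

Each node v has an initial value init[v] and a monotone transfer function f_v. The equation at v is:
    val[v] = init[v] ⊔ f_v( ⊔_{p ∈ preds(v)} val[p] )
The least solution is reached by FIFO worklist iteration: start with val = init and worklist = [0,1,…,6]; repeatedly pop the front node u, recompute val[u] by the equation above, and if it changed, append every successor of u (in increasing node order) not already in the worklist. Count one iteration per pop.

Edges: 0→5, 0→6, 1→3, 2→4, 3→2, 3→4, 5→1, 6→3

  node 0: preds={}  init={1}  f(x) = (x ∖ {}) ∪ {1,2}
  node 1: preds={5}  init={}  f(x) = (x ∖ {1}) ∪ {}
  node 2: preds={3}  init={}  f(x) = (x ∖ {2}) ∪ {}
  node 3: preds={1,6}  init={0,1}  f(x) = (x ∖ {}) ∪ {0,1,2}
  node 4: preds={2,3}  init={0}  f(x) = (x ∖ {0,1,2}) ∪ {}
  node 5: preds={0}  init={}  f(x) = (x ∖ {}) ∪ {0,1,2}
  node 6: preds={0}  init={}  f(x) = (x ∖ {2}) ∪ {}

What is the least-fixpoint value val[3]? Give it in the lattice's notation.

{0,1,2}

Worklist (10 pops):
  #1 pop 0: in={} → {1,2} (was {1}); enqueue []
  #2 pop 1: in={} → {} (no change)
  #3 pop 2: in={0,1} → {0,1} (was {}); enqueue []
  #4 pop 3: in={} → {0,1,2} (was {0,1}); enqueue [2]
  #5 pop 4: in={0,1,2} → {0} (no change)
  #6 pop 5: in={1,2} → {0,1,2} (was {}); enqueue [1]
  #7 pop 6: in={1,2} → {1} (was {}); enqueue [3]
  #8 pop 2: in={0,1,2} → {0,1} (no change)
  #9 pop 1: in={0,1,2} → {0,2} (was {}); enqueue []
  #10 pop 3: in={0,1,2} → {0,1,2} (no change)

Fixpoint:
  val[0] = {1,2}
  val[1] = {0,2}
  val[2] = {0,1}
  val[3] = {0,1,2}
  val[4] = {0}
  val[5] = {0,1,2}
  val[6] = {1}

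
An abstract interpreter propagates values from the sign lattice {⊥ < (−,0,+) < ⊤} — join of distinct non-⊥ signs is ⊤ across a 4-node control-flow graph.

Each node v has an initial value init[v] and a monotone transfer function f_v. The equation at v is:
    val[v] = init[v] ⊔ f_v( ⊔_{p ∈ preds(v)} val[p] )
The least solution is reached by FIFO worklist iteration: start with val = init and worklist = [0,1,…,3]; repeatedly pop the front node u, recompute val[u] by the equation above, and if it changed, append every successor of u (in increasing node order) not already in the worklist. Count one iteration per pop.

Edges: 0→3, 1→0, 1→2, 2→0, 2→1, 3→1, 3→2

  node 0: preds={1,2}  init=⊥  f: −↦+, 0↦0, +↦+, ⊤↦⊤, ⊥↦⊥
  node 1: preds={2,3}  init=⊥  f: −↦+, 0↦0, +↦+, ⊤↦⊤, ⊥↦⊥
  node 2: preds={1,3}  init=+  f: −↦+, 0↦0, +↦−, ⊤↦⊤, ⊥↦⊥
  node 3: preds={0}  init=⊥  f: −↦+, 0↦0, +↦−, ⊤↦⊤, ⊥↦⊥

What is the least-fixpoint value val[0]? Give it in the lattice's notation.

Worklist (11 pops):
  #1 pop 0: in=+ → + (was ⊥); enqueue []
  #2 pop 1: in=+ → + (was ⊥); enqueue [0]
  #3 pop 2: in=+ → ⊤ (was +); enqueue [1]
  #4 pop 3: in=+ → − (was ⊥); enqueue [2]
  #5 pop 0: in=⊤ → ⊤ (was +); enqueue [3]
  #6 pop 1: in=⊤ → ⊤ (was +); enqueue [0]
  #7 pop 2: in=⊤ → ⊤ (no change)
  #8 pop 3: in=⊤ → ⊤ (was −); enqueue [1,2]
  #9 pop 0: in=⊤ → ⊤ (no change)
  #10 pop 1: in=⊤ → ⊤ (no change)
  #11 pop 2: in=⊤ → ⊤ (no change)

Fixpoint:
  val[0] = ⊤
  val[1] = ⊤
  val[2] = ⊤
  val[3] = ⊤

⊤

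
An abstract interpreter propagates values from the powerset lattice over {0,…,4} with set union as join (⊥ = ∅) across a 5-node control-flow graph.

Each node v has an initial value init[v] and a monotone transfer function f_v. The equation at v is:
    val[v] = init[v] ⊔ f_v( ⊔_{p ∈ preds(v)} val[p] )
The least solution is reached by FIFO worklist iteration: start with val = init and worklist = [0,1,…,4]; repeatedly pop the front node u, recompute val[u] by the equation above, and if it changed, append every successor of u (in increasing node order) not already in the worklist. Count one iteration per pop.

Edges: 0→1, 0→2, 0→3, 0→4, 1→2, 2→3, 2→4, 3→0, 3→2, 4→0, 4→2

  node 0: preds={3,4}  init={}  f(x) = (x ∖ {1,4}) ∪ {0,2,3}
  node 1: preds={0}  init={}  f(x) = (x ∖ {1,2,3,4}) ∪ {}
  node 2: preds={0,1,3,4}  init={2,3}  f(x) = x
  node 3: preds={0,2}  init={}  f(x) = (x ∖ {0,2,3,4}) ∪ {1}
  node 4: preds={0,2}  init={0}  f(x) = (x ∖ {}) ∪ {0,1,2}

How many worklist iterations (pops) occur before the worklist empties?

Trace (9 dequeues):
  [1] u=0 | in {0} | out {0,2,3} | prev {} | push {}
  [2] u=1 | in {0,2,3} | out {0} | prev {} | push {}
  [3] u=2 | in {0,2,3} | out {0,2,3} | prev {2,3} | push {}
  [4] u=3 | in {0,2,3} | out {1} | prev {} | push {0,2}
  [5] u=4 | in {0,2,3} | out {0,1,2,3} | prev {0} | push {}
  [6] u=0 | in {0,1,2,3} | out {0,2,3} | ==
  [7] u=2 | in {0,1,2,3} | out {0,1,2,3} | prev {0,2,3} | push {3,4}
  [8] u=3 | in {0,1,2,3} | out {1} | ==
  [9] u=4 | in {0,1,2,3} | out {0,1,2,3} | ==

Converged values:
  [0] {0,2,3}
  [1] {0}
  [2] {0,1,2,3}
  [3] {1}
  [4] {0,1,2,3}

9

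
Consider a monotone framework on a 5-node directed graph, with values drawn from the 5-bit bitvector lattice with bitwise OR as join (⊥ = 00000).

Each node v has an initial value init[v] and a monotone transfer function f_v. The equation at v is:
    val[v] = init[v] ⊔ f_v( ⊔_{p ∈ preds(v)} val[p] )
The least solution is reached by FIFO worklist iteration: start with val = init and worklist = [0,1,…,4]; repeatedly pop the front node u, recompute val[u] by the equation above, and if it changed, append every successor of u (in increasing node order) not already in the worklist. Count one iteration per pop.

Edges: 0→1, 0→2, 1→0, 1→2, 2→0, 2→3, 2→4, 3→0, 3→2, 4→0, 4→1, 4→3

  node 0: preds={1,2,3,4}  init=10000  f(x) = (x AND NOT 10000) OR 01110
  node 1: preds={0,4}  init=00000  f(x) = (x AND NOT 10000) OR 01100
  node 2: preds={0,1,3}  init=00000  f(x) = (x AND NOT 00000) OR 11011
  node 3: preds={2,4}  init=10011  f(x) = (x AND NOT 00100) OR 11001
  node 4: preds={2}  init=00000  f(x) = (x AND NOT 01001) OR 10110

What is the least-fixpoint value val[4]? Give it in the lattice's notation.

Iteration log — 9 steps:
  step 1. node 0  ⊔preds=10011  new=11111  old=10000  +wl: 
  step 2. node 1  ⊔preds=11111  new=01111  old=00000  +wl: 0
  step 3. node 2  ⊔preds=11111  new=11111  old=00000  +wl: 
  step 4. node 3  ⊔preds=11111  new=11011  old=10011  +wl: 2
  step 5. node 4  ⊔preds=11111  new=10110  old=00000  +wl: 1,3
  step 6. node 0  ⊔preds=11111  new=11111  stable
  step 7. node 2  ⊔preds=11111  new=11111  stable
  step 8. node 1  ⊔preds=11111  new=01111  stable
  step 9. node 3  ⊔preds=11111  new=11011  stable

Least fixpoint reached:
  node 0: 11111
  node 1: 01111
  node 2: 11111
  node 3: 11011
  node 4: 10110

10110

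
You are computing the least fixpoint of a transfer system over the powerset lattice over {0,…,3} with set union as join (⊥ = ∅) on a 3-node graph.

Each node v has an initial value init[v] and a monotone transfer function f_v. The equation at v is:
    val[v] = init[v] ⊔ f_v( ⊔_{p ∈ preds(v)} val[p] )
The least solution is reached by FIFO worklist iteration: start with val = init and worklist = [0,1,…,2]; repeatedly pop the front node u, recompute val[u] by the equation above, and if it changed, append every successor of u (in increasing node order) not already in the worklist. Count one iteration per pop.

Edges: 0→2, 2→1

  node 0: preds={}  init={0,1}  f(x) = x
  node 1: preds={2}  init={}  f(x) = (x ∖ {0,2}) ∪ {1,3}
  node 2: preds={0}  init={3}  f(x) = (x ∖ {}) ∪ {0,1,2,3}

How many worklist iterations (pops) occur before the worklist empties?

4

Iteration log — 4 steps:
  step 1. node 0  ⊔preds={}  new={0,1}  stable
  step 2. node 1  ⊔preds={3}  new={1,3}  old={}  +wl: 
  step 3. node 2  ⊔preds={0,1}  new={0,1,2,3}  old={3}  +wl: 1
  step 4. node 1  ⊔preds={0,1,2,3}  new={1,3}  stable

Least fixpoint reached:
  node 0: {0,1}
  node 1: {1,3}
  node 2: {0,1,2,3}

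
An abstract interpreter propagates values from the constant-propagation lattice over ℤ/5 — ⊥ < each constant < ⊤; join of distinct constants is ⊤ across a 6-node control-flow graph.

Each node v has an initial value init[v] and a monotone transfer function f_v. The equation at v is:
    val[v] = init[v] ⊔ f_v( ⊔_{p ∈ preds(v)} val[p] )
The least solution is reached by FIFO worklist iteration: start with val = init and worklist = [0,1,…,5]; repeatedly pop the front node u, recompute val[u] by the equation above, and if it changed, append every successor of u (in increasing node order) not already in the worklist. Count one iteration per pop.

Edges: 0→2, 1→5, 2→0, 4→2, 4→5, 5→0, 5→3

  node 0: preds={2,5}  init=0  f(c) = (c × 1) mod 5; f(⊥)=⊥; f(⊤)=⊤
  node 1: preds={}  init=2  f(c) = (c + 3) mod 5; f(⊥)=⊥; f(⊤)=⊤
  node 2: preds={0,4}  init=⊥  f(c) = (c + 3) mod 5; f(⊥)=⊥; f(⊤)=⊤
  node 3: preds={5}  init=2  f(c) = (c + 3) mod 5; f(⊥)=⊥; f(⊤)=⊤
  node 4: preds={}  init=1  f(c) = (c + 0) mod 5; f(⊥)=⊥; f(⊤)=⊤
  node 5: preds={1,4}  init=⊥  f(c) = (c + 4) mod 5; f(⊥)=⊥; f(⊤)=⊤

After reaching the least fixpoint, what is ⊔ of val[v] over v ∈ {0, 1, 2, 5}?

⊤

Worklist (9 pops):
  #1 pop 0: in=⊥ → 0 (no change)
  #2 pop 1: in=⊥ → 2 (no change)
  #3 pop 2: in=⊤ → ⊤ (was ⊥); enqueue [0]
  #4 pop 3: in=⊥ → 2 (no change)
  #5 pop 4: in=⊥ → 1 (no change)
  #6 pop 5: in=⊤ → ⊤ (was ⊥); enqueue [3]
  #7 pop 0: in=⊤ → ⊤ (was 0); enqueue [2]
  #8 pop 3: in=⊤ → ⊤ (was 2); enqueue []
  #9 pop 2: in=⊤ → ⊤ (no change)

Fixpoint:
  val[0] = ⊤
  val[1] = 2
  val[2] = ⊤
  val[3] = ⊤
  val[4] = 1
  val[5] = ⊤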